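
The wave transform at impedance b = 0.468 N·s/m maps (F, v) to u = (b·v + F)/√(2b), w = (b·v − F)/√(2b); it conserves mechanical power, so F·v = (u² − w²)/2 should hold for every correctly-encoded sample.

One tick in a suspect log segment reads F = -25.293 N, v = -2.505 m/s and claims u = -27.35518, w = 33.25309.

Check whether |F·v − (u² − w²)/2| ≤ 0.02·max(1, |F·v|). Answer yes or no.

no

F·v = (-25.293)×(-2.505) = 63.35896 W.
(u² − w²)/2 = (748.30587 − 1105.76799)/2 = -178.73106 W.
|Δ| = 242.09003;  2% of max(1, |F·v|) = 1.26718.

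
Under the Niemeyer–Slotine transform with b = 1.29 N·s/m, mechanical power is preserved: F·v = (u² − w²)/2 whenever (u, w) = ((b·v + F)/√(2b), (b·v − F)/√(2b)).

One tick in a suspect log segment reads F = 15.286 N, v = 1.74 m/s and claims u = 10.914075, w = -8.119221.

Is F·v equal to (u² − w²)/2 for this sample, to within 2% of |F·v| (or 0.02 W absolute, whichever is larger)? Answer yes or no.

yes

F·v = 15.286×1.74 = 26.597640 W.
(u² − w²)/2 = (119.117033 − 65.921750)/2 = 26.597642 W.
|Δ| = 0.000002;  2% of max(1, |F·v|) = 0.531953.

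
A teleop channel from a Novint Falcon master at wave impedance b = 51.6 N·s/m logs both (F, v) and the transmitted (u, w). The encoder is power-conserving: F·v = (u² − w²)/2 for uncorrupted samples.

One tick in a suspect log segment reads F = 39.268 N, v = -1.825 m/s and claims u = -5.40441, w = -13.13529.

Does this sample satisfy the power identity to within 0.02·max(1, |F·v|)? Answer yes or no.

yes

F·v = 39.268×(-1.825) = -71.6641 W.
(u² − w²)/2 = (29.2076 − 172.5358)/2 = -71.6641 W.
|Δ| = 0.0000;  2% of max(1, |F·v|) = 1.4333.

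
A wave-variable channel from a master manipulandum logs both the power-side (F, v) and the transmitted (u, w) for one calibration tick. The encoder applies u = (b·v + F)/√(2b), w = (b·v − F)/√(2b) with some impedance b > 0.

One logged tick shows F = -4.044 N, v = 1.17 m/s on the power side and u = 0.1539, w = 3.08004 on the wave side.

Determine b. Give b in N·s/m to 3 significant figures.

u + w = 3.2339;  u + w = √(2b)·v, so √(2b) = 3.2339/1.17 = 2.7641.
b = (√(2b))²/2 = 7.6400/2 = 3.8200.
(Check via u − w = 2F/√(2b): u − w = -2.9261, 2F/√(2b) = -2.9261.)

b = 3.82 N·s/m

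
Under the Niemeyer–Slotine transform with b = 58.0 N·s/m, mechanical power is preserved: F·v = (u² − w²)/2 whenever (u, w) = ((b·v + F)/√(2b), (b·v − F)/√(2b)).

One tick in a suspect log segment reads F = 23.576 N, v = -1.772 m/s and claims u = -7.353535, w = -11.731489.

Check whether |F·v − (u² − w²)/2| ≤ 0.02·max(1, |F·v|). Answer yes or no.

F·v = 23.576×(-1.772) = -41.776672 W.
(u² − w²)/2 = (54.074477 − 137.627834)/2 = -41.776679 W.
|Δ| = 0.000007;  2% of max(1, |F·v|) = 0.835533.

yes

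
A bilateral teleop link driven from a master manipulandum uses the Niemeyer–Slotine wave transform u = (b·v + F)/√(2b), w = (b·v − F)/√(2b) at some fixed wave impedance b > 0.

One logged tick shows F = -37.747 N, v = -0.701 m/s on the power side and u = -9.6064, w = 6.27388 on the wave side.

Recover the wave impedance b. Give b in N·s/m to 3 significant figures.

b = 11.3 N·s/m

u + w = -3.3325;  u + w = √(2b)·v, so √(2b) = -3.3325/(-0.701) = 4.7540.
b = (√(2b))²/2 = 22.6001/2 = 11.3000.
(Check via u − w = 2F/√(2b): u − w = -15.8803, 2F/√(2b) = -15.8803.)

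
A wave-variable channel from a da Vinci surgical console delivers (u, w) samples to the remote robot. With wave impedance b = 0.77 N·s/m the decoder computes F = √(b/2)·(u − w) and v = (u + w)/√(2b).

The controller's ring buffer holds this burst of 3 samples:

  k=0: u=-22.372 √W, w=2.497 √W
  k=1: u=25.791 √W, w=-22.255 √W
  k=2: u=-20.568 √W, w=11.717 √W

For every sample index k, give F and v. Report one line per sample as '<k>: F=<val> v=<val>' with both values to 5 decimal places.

0: F=-15.43081 v=-16.01573
1: F=29.81176 v=2.84939
2: F=-20.03232 v=-7.13234

k=0: u−w=-24.86900, u+w=-19.87500; √(b/2)=0.62048, √(2b)=1.24097; F=0.62048×(-24.869)=-15.43081, v=-19.87500/1.24097=-16.01573
k=1: u−w=48.04600, u+w=3.53600; √(b/2)=0.62048, √(2b)=1.24097; F=0.62048×48.046=29.81176, v=3.53600/1.24097=2.84939
k=2: u−w=-32.28500, u+w=-8.85100; √(b/2)=0.62048, √(2b)=1.24097; F=0.62048×(-32.285)=-20.03232, v=-8.85100/1.24097=-7.13234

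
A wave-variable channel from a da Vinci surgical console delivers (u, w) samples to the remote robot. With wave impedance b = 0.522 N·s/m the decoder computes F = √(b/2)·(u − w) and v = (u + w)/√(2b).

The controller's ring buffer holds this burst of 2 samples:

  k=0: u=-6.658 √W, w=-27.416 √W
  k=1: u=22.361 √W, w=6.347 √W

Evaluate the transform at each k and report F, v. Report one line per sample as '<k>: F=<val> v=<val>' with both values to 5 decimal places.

k=0: u−w=20.75800, u+w=-34.07400; √(b/2)=0.51088, √(2b)=1.02176; F=0.51088×20.758=10.60488, v=-34.07400/1.02176=-33.34824
k=1: u−w=16.01400, u+w=28.70800; √(b/2)=0.51088, √(2b)=1.02176; F=0.51088×16.014=8.18126, v=28.70800/1.02176=28.09653

0: F=10.60488 v=-33.34824
1: F=8.18126 v=28.09653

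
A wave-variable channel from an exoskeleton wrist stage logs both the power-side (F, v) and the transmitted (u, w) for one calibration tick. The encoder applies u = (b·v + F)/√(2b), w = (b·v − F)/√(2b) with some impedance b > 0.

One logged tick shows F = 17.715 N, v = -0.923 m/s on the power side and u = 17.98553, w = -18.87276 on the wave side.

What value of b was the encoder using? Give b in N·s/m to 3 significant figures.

b = 0.462 N·s/m

u + w = -0.88723;  u + w = √(2b)·v, so √(2b) = -0.88723/(-0.923) = 0.96125.
b = (√(2b))²/2 = 0.92399/2 = 0.46200.
(Check via u − w = 2F/√(2b): u − w = 36.85829, 2F/√(2b) = 36.85841.)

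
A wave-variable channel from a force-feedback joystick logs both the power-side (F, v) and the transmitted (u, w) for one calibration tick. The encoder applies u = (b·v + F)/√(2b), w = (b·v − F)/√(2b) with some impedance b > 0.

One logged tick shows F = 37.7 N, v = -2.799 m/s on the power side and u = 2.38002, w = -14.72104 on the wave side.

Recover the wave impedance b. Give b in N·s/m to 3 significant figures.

b = 9.72 N·s/m

u + w = -12.34102;  u + w = √(2b)·v, so √(2b) = -12.34102/(-2.799) = 4.40908.
b = (√(2b))²/2 = 19.44000/2 = 9.72000.
(Check via u − w = 2F/√(2b): u − w = 17.10106, 2F/√(2b) = 17.10107.)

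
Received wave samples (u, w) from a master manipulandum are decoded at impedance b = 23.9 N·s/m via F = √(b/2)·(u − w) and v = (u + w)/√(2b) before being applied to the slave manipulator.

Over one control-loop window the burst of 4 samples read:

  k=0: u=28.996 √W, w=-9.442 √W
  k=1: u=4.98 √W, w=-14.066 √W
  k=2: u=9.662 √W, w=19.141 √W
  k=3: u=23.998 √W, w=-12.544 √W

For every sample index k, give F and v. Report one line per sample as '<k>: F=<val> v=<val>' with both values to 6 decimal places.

0: F=132.875446 v=2.828275
1: F=65.839683 v=-1.314192
2: F=-32.767739 v=4.166043
3: F=126.321207 v=1.656698

k=0: u−w=38.438000, u+w=19.554000; √(b/2)=3.456877, √(2b)=6.913754; F=3.456877×38.438=132.875446, v=19.554000/6.913754=2.828275
k=1: u−w=19.046000, u+w=-9.086000; √(b/2)=3.456877, √(2b)=6.913754; F=3.456877×19.046=65.839683, v=-9.086000/6.913754=-1.314192
k=2: u−w=-9.479000, u+w=28.803000; √(b/2)=3.456877, √(2b)=6.913754; F=3.456877×(-9.479)=-32.767739, v=28.803000/6.913754=4.166043
k=3: u−w=36.542000, u+w=11.454000; √(b/2)=3.456877, √(2b)=6.913754; F=3.456877×36.542=126.321207, v=11.454000/6.913754=1.656698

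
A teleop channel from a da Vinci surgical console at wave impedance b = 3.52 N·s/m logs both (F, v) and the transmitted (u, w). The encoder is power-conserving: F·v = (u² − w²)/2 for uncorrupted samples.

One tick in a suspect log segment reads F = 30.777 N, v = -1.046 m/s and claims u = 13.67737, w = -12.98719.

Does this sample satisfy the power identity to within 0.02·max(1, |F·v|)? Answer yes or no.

no

F·v = 30.777×(-1.046) = -32.1927 W.
(u² − w²)/2 = (187.0705 − 168.6671)/2 = 9.2017 W.
|Δ| = 41.3944;  2% of max(1, |F·v|) = 0.6439.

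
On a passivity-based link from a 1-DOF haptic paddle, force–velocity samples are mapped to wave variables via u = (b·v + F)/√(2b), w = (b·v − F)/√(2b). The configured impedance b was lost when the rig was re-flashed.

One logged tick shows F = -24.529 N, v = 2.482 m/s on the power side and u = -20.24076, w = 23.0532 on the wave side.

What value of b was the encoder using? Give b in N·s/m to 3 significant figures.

b = 0.642 N·s/m

u + w = 2.81244;  u + w = √(2b)·v, so √(2b) = 2.81244/2.482 = 1.13313.
b = (√(2b))²/2 = 1.28399/2 = 0.64200.
(Check via u − w = 2F/√(2b): u − w = -43.29396, 2F/√(2b) = -43.29406.)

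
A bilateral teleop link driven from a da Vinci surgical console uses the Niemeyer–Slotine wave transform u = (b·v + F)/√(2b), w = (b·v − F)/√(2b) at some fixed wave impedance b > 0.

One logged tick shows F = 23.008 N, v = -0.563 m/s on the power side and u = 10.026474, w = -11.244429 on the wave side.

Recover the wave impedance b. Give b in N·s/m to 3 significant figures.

b = 2.34 N·s/m

u + w = -1.217955;  u + w = √(2b)·v, so √(2b) = -1.217955/(-0.563) = 2.163330.
b = (√(2b))²/2 = 4.679998/2 = 2.339999.
(Check via u − w = 2F/√(2b): u − w = 21.270903, 2F/√(2b) = 21.270907.)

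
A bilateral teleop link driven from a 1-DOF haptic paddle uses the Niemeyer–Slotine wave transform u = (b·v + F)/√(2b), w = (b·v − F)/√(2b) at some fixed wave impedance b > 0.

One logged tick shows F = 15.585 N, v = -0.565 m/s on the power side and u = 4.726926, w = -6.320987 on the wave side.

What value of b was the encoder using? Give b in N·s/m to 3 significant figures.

u + w = -1.594061;  u + w = √(2b)·v, so √(2b) = -1.594061/(-0.565) = 2.821347.
b = (√(2b))²/2 = 7.959998/2 = 3.979999.
(Check via u − w = 2F/√(2b): u − w = 11.047913, 2F/√(2b) = 11.047915.)

b = 3.98 N·s/m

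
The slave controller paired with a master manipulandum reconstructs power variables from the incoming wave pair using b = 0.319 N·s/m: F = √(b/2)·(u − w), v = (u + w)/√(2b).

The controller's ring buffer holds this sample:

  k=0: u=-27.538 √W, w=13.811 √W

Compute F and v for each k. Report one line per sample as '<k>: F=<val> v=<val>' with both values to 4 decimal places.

0: F=-16.5137 v=-17.1856

k=0: u−w=-41.3490, u+w=-13.7270; √(b/2)=0.3994, √(2b)=0.7987; F=0.3994×(-41.349)=-16.5137, v=-13.7270/0.7987=-17.1856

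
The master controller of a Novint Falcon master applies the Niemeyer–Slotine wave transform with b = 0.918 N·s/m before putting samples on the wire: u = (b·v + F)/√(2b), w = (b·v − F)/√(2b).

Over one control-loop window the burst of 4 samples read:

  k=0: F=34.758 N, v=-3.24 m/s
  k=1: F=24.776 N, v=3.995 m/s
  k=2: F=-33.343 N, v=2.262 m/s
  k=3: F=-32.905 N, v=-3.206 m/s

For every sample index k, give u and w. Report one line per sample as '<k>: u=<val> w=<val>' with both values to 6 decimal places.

k=0: b·v=0.918×(-3.24)=-2.974320; √(2b)=1.354991; u=(-2.974320+34.758)/1.354991=23.456750, w=(-2.974320−34.758)/1.354991=-27.846920
k=1: b·v=0.918×3.995=3.667410; √(2b)=1.354991; u=(3.667410+24.776)/1.354991=20.991589, w=(3.667410−24.776)/1.354991=-15.578401
k=2: b·v=0.918×2.262=2.076516; √(2b)=1.354991; u=(2.076516+(-33.343))/1.354991=-23.075053, w=(2.076516−(-33.343))/1.354991=26.140042
k=3: b·v=0.918×(-3.206)=-2.943108; √(2b)=1.354991; u=(-2.943108+(-32.905))/1.354991=-26.456348, w=(-2.943108−(-32.905))/1.354991=22.112248

0: u=23.456750 w=-27.846920
1: u=20.991589 w=-15.578401
2: u=-23.075053 w=26.140042
3: u=-26.456348 w=22.112248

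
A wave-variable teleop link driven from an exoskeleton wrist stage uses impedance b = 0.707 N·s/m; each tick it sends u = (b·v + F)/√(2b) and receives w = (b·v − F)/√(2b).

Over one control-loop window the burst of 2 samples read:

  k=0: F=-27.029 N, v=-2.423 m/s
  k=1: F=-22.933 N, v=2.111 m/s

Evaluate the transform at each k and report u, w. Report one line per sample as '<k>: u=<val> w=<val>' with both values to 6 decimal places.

0: u=-24.170921 w=21.289690
1: u=-18.030620 w=20.540847

k=0: b·v=0.707×(-2.423)=-1.713061; √(2b)=1.189117; u=(-1.713061+(-27.029))/1.189117=-24.170921, w=(-1.713061−(-27.029))/1.189117=21.289690
k=1: b·v=0.707×2.111=1.492477; √(2b)=1.189117; u=(1.492477+(-22.933))/1.189117=-18.030620, w=(1.492477−(-22.933))/1.189117=20.540847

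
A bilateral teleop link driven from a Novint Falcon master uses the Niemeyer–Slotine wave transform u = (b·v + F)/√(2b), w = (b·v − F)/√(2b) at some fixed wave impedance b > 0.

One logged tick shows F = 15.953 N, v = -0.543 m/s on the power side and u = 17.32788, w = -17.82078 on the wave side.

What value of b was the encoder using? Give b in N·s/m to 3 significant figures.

b = 0.412 N·s/m

u + w = -0.4929;  u + w = √(2b)·v, so √(2b) = -0.4929/(-0.543) = 0.9077.
b = (√(2b))²/2 = 0.8240/2 = 0.4120.
(Check via u − w = 2F/√(2b): u − w = 35.1487, 2F/√(2b) = 35.1490.)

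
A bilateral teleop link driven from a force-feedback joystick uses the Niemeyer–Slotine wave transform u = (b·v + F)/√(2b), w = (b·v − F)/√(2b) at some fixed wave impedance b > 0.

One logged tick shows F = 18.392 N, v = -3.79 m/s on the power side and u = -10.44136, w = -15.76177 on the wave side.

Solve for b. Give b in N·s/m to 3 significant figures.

b = 23.9 N·s/m

u + w = -26.20313;  u + w = √(2b)·v, so √(2b) = -26.20313/(-3.79) = 6.91375.
b = (√(2b))²/2 = 47.80000/2 = 23.90000.
(Check via u − w = 2F/√(2b): u − w = 5.32041, 2F/√(2b) = 5.32041.)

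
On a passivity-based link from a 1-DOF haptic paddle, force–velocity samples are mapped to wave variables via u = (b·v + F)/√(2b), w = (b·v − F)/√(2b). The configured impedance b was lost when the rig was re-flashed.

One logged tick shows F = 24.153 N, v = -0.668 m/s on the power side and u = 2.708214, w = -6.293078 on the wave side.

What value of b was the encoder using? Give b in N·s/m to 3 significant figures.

u + w = -3.584864;  u + w = √(2b)·v, so √(2b) = -3.584864/(-0.668) = 5.366563.
b = (√(2b))²/2 = 28.799997/2 = 14.399999.
(Check via u − w = 2F/√(2b): u − w = 9.001292, 2F/√(2b) = 9.001292.)

b = 14.4 N·s/m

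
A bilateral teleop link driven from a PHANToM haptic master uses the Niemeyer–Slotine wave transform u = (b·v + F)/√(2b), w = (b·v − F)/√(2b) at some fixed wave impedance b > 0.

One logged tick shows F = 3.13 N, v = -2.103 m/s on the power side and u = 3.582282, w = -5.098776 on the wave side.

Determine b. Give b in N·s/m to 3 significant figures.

u + w = -1.516494;  u + w = √(2b)·v, so √(2b) = -1.516494/(-2.103) = 0.721110.
b = (√(2b))²/2 = 0.519999/2 = 0.260000.
(Check via u − w = 2F/√(2b): u − w = 8.681058, 2F/√(2b) = 8.681063.)

b = 0.26 N·s/m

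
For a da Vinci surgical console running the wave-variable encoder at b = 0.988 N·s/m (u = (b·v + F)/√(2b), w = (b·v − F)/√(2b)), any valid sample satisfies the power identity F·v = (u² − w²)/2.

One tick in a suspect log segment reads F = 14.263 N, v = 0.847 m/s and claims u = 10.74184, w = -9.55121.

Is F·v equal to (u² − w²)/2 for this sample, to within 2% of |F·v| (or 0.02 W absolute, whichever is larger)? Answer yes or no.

yes

F·v = 14.263×0.847 = 12.08076 W.
(u² − w²)/2 = (115.38713 − 91.22561)/2 = 12.08076 W.
|Δ| = 0.00000;  2% of max(1, |F·v|) = 0.24162.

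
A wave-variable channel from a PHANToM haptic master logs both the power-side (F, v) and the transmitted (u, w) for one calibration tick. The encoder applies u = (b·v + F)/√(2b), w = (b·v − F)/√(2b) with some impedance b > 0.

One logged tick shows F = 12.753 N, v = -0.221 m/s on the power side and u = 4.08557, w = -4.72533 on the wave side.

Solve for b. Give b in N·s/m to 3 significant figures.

u + w = -0.6398;  u + w = √(2b)·v, so √(2b) = -0.6398/(-0.221) = 2.8948.
b = (√(2b))²/2 = 8.3801/2 = 4.1901.
(Check via u − w = 2F/√(2b): u − w = 8.8109, 2F/√(2b) = 8.8108.)

b = 4.19 N·s/m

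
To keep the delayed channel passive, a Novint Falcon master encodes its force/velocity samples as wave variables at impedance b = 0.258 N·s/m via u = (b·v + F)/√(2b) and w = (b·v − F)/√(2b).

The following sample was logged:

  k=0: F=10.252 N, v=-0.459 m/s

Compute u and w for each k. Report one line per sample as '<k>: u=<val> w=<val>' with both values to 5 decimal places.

0: u=14.10711 w=-14.43682

k=0: b·v=0.258×(-0.459)=-0.11842; √(2b)=0.71833; u=(-0.11842+10.252)/0.71833=14.10711, w=(-0.11842−10.252)/0.71833=-14.43682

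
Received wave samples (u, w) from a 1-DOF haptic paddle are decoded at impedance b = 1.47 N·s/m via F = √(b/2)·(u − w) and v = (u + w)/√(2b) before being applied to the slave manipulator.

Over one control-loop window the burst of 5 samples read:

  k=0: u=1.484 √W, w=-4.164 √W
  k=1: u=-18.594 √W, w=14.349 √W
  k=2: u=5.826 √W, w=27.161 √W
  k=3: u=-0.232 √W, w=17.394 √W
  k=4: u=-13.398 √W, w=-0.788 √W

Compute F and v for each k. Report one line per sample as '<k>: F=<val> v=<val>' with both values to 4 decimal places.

k=0: u−w=5.6480, u+w=-2.6800; √(b/2)=0.8573, √(2b)=1.7146; F=0.8573×5.648=4.8422, v=-2.6800/1.7146=-1.5630
k=1: u−w=-32.9430, u+w=-4.2450; √(b/2)=0.8573, √(2b)=1.7146; F=0.8573×(-32.943)=-28.2427, v=-4.2450/1.7146=-2.4757
k=2: u−w=-21.3350, u+w=32.9870; √(b/2)=0.8573, √(2b)=1.7146; F=0.8573×(-21.335)=-18.2910, v=32.9870/1.7146=19.2384
k=3: u−w=-17.6260, u+w=17.1620; √(b/2)=0.8573, √(2b)=1.7146; F=0.8573×(-17.626)=-15.1111, v=17.1620/1.7146=10.0091
k=4: u−w=-12.6100, u+w=-14.1860; √(b/2)=0.8573, √(2b)=1.7146; F=0.8573×(-12.61)=-10.8108, v=-14.1860/1.7146=-8.2734

0: F=4.8422 v=-1.5630
1: F=-28.2427 v=-2.4757
2: F=-18.2910 v=19.2384
3: F=-15.1111 v=10.0091
4: F=-10.8108 v=-8.2734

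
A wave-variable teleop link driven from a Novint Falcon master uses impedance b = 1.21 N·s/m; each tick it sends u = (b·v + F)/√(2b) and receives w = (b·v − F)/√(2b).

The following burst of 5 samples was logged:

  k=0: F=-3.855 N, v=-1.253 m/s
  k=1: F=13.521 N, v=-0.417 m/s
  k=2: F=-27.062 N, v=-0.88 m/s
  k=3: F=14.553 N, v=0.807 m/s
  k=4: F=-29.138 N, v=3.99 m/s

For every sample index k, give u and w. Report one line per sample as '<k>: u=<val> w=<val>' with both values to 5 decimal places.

k=0: b·v=1.21×(-1.253)=-1.51613; √(2b)=1.55563; u=(-1.51613+(-3.855))/1.55563=-3.45269, w=(-1.51613−(-3.855))/1.55563=1.50348
k=1: b·v=1.21×(-0.417)=-0.50457; √(2b)=1.55563; u=(-0.50457+13.521)/1.55563=8.36728, w=(-0.50457−13.521)/1.55563=-9.01598
k=2: b·v=1.21×(-0.88)=-1.06480; √(2b)=1.55563; u=(-1.06480+(-27.062))/1.55563=-18.08059, w=(-1.06480−(-27.062))/1.55563=16.71163
k=3: b·v=1.21×0.807=0.97647; √(2b)=1.55563; u=(0.97647+14.553)/1.55563=9.98272, w=(0.97647−14.553)/1.55563=-8.72732
k=4: b·v=1.21×3.99=4.82790; √(2b)=1.55563; u=(4.82790+(-29.138))/1.55563=-15.62712, w=(4.82790−(-29.138))/1.55563=21.83411

0: u=-3.45269 w=1.50348
1: u=8.36728 w=-9.01598
2: u=-18.08059 w=16.71163
3: u=9.98272 w=-8.72732
4: u=-15.62712 w=21.83411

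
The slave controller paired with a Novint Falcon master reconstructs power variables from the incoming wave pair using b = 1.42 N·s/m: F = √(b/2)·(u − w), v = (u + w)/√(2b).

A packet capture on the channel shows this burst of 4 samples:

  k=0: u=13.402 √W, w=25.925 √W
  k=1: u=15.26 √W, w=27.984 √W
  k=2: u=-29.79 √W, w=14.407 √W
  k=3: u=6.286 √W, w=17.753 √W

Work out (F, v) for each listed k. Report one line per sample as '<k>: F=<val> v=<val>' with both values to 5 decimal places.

0: F=-10.55207 v=23.33628
1: F=-10.72143 v=25.66059
2: F=-37.24105 v=-9.12813
3: F=-9.66227 v=14.26452

k=0: u−w=-12.52300, u+w=39.32700; √(b/2)=0.84261, √(2b)=1.68523; F=0.84261×(-12.523)=-10.55207, v=39.32700/1.68523=23.33628
k=1: u−w=-12.72400, u+w=43.24400; √(b/2)=0.84261, √(2b)=1.68523; F=0.84261×(-12.724)=-10.72143, v=43.24400/1.68523=25.66059
k=2: u−w=-44.19700, u+w=-15.38300; √(b/2)=0.84261, √(2b)=1.68523; F=0.84261×(-44.197)=-37.24105, v=-15.38300/1.68523=-9.12813
k=3: u−w=-11.46700, u+w=24.03900; √(b/2)=0.84261, √(2b)=1.68523; F=0.84261×(-11.467)=-9.66227, v=24.03900/1.68523=14.26452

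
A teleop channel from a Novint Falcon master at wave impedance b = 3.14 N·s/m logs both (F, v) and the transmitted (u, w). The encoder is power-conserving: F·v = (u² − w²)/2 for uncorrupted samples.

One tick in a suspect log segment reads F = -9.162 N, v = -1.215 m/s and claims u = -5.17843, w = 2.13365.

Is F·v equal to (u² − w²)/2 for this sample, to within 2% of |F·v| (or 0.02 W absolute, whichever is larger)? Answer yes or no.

yes

F·v = (-9.162)×(-1.215) = 11.13183 W.
(u² − w²)/2 = (26.81614 − 4.55246)/2 = 11.13184 W.
|Δ| = 0.00001;  2% of max(1, |F·v|) = 0.22264.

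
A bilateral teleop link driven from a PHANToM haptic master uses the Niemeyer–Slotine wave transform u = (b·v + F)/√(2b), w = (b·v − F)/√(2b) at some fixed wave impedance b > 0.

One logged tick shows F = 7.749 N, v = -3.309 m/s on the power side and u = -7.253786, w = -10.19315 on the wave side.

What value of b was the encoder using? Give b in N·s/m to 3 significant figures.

b = 13.9 N·s/m

u + w = -17.446936;  u + w = √(2b)·v, so √(2b) = -17.446936/(-3.309) = 5.272571.
b = (√(2b))²/2 = 27.800000/2 = 13.900000.
(Check via u − w = 2F/√(2b): u − w = 2.939364, 2F/√(2b) = 2.939363.)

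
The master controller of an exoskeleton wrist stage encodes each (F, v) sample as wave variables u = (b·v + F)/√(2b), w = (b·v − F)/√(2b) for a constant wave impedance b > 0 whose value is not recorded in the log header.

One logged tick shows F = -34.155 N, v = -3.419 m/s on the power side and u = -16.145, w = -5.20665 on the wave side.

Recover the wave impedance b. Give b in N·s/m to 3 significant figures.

b = 19.5 N·s/m

u + w = -21.35165;  u + w = √(2b)·v, so √(2b) = -21.35165/(-3.419) = 6.24500.
b = (√(2b))²/2 = 39.00001/2 = 19.50000.
(Check via u − w = 2F/√(2b): u − w = -10.93835, 2F/√(2b) = -10.93835.)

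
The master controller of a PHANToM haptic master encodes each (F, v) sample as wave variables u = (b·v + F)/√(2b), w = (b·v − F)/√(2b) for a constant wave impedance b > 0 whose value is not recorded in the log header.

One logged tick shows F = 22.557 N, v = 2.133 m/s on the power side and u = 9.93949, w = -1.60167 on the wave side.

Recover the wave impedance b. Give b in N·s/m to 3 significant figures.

u + w = 8.33782;  u + w = √(2b)·v, so √(2b) = 8.33782/2.133 = 3.90896.
b = (√(2b))²/2 = 15.28000/2 = 7.64000.
(Check via u − w = 2F/√(2b): u − w = 11.54116, 2F/√(2b) = 11.54117.)

b = 7.64 N·s/m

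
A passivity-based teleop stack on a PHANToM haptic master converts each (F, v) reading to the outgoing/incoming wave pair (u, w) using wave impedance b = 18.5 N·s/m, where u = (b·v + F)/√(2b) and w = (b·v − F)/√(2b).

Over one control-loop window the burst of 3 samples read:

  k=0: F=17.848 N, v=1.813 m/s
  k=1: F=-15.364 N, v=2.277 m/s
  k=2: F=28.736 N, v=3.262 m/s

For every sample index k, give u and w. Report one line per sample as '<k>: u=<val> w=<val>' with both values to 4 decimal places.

0: u=8.4482 w=2.5798
1: u=4.3994 w=9.4511
2: u=14.6452 w=5.1968

k=0: b·v=18.5×1.813=33.5405; √(2b)=6.0828; u=(33.5405+17.848)/6.0828=8.4482, w=(33.5405−17.848)/6.0828=2.5798
k=1: b·v=18.5×2.277=42.1245; √(2b)=6.0828; u=(42.1245+(-15.364))/6.0828=4.3994, w=(42.1245−(-15.364))/6.0828=9.4511
k=2: b·v=18.5×3.262=60.3470; √(2b)=6.0828; u=(60.3470+28.736)/6.0828=14.6452, w=(60.3470−28.736)/6.0828=5.1968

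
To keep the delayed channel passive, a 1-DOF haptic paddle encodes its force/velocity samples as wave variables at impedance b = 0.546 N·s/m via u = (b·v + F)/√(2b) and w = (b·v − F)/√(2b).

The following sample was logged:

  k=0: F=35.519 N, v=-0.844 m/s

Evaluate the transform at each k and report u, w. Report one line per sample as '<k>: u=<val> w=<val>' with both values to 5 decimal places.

k=0: b·v=0.546×(-0.844)=-0.46082; √(2b)=1.04499; u=(-0.46082+35.519)/1.04499=33.54888, w=(-0.46082−35.519)/1.04499=-34.43085

0: u=33.54888 w=-34.43085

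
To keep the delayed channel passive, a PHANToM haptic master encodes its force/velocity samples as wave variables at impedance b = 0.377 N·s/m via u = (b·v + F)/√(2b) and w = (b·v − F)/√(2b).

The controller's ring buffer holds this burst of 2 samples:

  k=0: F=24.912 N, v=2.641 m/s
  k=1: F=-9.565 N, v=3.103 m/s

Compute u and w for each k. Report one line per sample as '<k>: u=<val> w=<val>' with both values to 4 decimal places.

k=0: b·v=0.377×2.641=0.9957; √(2b)=0.8683; u=(0.9957+24.912)/0.8683=29.8361, w=(0.9957−24.912)/0.8683=-27.5429
k=1: b·v=0.377×3.103=1.1698; √(2b)=0.8683; u=(1.1698+(-9.565))/0.8683=-9.6682, w=(1.1698−(-9.565))/0.8683=12.3626

0: u=29.8361 w=-27.5429
1: u=-9.6682 w=12.3626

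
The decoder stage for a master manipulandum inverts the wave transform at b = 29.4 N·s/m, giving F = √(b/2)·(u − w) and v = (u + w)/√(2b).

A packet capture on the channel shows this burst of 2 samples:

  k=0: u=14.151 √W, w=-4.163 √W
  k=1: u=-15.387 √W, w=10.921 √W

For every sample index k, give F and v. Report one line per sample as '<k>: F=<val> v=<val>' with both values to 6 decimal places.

0: F=70.216936 v=1.302536
1: F=-100.866395 v=-0.582412

k=0: u−w=18.314000, u+w=9.988000; √(b/2)=3.834058, √(2b)=7.668116; F=3.834058×18.314=70.216936, v=9.988000/7.668116=1.302536
k=1: u−w=-26.308000, u+w=-4.466000; √(b/2)=3.834058, √(2b)=7.668116; F=3.834058×(-26.308)=-100.866395, v=-4.466000/7.668116=-0.582412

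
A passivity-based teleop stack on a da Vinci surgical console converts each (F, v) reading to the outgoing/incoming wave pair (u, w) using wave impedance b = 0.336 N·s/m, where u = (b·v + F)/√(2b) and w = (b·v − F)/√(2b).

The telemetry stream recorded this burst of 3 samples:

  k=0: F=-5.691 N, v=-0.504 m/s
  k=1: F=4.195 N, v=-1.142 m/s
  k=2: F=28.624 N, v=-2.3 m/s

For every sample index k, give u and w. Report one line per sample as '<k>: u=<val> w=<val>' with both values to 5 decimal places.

k=0: b·v=0.336×(-0.504)=-0.16934; √(2b)=0.81976; u=(-0.16934+(-5.691))/0.81976=-7.14889, w=(-0.16934−(-5.691))/0.81976=6.73573
k=1: b·v=0.336×(-1.142)=-0.38371; √(2b)=0.81976; u=(-0.38371+4.195)/0.81976=4.64930, w=(-0.38371−4.195)/0.81976=-5.58546
k=2: b·v=0.336×(-2.3)=-0.77280; √(2b)=0.81976; u=(-0.77280+28.624)/0.81976=33.97499, w=(-0.77280−28.624)/0.81976=-35.86042

0: u=-7.14889 w=6.73573
1: u=4.64930 w=-5.58546
2: u=33.97499 w=-35.86042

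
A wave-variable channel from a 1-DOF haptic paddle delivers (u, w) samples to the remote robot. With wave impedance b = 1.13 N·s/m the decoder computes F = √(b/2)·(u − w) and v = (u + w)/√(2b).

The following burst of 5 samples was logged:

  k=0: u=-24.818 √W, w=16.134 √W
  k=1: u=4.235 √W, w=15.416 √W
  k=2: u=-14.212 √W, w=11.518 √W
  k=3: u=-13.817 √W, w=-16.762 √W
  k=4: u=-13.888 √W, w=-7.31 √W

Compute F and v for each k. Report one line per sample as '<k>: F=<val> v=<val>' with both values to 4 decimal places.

0: F=-30.7822 v=-5.7765
1: F=-8.4044 v=13.0717
2: F=-19.3403 v=-1.7920
3: F=2.2137 v=-20.3408
4: F=-4.9445 v=-14.1007

k=0: u−w=-40.9520, u+w=-8.6840; √(b/2)=0.7517, √(2b)=1.5033; F=0.7517×(-40.952)=-30.7822, v=-8.6840/1.5033=-5.7765
k=1: u−w=-11.1810, u+w=19.6510; √(b/2)=0.7517, √(2b)=1.5033; F=0.7517×(-11.181)=-8.4044, v=19.6510/1.5033=13.0717
k=2: u−w=-25.7300, u+w=-2.6940; √(b/2)=0.7517, √(2b)=1.5033; F=0.7517×(-25.73)=-19.3403, v=-2.6940/1.5033=-1.7920
k=3: u−w=2.9450, u+w=-30.5790; √(b/2)=0.7517, √(2b)=1.5033; F=0.7517×2.945=2.2137, v=-30.5790/1.5033=-20.3408
k=4: u−w=-6.5780, u+w=-21.1980; √(b/2)=0.7517, √(2b)=1.5033; F=0.7517×(-6.578)=-4.9445, v=-21.1980/1.5033=-14.1007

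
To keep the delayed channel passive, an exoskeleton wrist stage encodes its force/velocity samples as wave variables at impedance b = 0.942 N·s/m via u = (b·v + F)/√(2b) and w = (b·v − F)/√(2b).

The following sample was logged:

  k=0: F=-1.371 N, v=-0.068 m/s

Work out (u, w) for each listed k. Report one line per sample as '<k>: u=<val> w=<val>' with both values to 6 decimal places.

k=0: b·v=0.942×(-0.068)=-0.064056; √(2b)=1.372589; u=(-0.064056+(-1.371))/1.372589=-1.045511, w=(-0.064056−(-1.371))/1.372589=0.952174

0: u=-1.045511 w=0.952174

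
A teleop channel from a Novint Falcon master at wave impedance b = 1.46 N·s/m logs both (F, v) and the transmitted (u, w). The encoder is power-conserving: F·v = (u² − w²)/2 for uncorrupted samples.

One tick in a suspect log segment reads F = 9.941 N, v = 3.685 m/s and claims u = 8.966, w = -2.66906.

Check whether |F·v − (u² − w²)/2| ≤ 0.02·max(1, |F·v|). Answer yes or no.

yes

F·v = 9.941×3.685 = 36.63259 W.
(u² − w²)/2 = (80.38916 − 7.12388)/2 = 36.63264 W.
|Δ| = 0.00005;  2% of max(1, |F·v|) = 0.73265.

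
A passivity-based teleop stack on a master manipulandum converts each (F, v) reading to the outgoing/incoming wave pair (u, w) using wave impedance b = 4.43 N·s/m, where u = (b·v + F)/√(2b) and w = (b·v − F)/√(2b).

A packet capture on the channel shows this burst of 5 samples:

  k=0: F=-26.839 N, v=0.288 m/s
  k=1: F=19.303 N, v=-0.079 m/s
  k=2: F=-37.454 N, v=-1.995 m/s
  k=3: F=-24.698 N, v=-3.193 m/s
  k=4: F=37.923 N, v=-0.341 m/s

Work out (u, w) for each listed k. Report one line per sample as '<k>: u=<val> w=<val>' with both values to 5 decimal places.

k=0: b·v=4.43×0.288=1.27584; √(2b)=2.97658; u=(1.27584+(-26.839))/2.97658=-8.58811, w=(1.27584−(-26.839))/2.97658=9.44537
k=1: b·v=4.43×(-0.079)=-0.34997; √(2b)=2.97658; u=(-0.34997+19.303)/2.97658=6.36739, w=(-0.34997−19.303)/2.97658=-6.60254
k=2: b·v=4.43×(-1.995)=-8.83785; √(2b)=2.97658; u=(-8.83785+(-37.454))/2.97658=-15.55205, w=(-8.83785−(-37.454))/2.97658=9.61378
k=3: b·v=4.43×(-3.193)=-14.14499; √(2b)=2.97658; u=(-14.14499+(-24.698))/2.97658=-13.04956, w=(-14.14499−(-24.698))/2.97658=3.54535
k=4: b·v=4.43×(-0.341)=-1.51063; √(2b)=2.97658; u=(-1.51063+37.923)/2.97658=12.23297, w=(-1.51063−37.923)/2.97658=-13.24799

0: u=-8.58811 w=9.44537
1: u=6.36739 w=-6.60254
2: u=-15.55205 w=9.61378
3: u=-13.04956 w=3.54535
4: u=12.23297 w=-13.24799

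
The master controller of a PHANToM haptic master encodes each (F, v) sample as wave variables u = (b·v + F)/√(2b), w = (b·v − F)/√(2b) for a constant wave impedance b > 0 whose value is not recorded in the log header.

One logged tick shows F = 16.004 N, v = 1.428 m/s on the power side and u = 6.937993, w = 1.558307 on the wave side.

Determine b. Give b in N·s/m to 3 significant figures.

b = 17.7 N·s/m

u + w = 8.496300;  u + w = √(2b)·v, so √(2b) = 8.496300/1.428 = 5.949790.
b = (√(2b))²/2 = 35.400000/2 = 17.700000.
(Check via u − w = 2F/√(2b): u − w = 5.379686, 2F/√(2b) = 5.379686.)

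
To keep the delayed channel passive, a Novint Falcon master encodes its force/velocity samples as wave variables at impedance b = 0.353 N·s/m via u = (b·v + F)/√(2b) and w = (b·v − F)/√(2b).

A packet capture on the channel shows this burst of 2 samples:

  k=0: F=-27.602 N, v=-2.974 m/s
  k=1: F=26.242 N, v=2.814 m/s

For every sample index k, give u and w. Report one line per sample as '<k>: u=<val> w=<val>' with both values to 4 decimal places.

k=0: b·v=0.353×(-2.974)=-1.0498; √(2b)=0.8402; u=(-1.0498+(-27.602))/0.8402=-34.0996, w=(-1.0498−(-27.602))/0.8402=31.6008
k=1: b·v=0.353×2.814=0.9933; √(2b)=0.8402; u=(0.9933+26.242)/0.8402=32.4138, w=(0.9933−26.242)/0.8402=-30.0494

0: u=-34.0996 w=31.6008
1: u=32.4138 w=-30.0494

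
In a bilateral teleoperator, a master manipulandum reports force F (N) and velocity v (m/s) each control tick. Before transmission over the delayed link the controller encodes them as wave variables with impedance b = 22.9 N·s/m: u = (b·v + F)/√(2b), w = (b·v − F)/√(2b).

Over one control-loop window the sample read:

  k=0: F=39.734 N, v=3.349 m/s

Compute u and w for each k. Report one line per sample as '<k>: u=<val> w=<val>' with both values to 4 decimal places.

0: u=17.2035 w=5.4611

k=0: b·v=22.9×3.349=76.6921; √(2b)=6.7676; u=(76.6921+39.734)/6.7676=17.2035, w=(76.6921−39.734)/6.7676=5.4611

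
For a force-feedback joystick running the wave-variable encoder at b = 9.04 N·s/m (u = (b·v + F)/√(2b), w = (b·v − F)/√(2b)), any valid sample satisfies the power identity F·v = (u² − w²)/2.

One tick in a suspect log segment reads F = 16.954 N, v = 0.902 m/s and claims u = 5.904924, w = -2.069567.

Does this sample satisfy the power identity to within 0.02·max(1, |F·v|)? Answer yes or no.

yes

F·v = 16.954×0.902 = 15.292508 W.
(u² − w²)/2 = (34.868127 − 4.283108)/2 = 15.292510 W.
|Δ| = 0.000002;  2% of max(1, |F·v|) = 0.305850.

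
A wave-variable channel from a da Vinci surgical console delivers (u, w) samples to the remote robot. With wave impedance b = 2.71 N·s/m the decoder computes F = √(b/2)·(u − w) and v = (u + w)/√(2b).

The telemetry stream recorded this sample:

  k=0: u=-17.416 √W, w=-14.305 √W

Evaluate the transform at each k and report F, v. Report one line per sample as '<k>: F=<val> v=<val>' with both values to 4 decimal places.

k=0: u−w=-3.1110, u+w=-31.7210; √(b/2)=1.1640, √(2b)=2.3281; F=1.1640×(-3.111)=-3.6213, v=-31.7210/2.3281=-13.6253

0: F=-3.6213 v=-13.6253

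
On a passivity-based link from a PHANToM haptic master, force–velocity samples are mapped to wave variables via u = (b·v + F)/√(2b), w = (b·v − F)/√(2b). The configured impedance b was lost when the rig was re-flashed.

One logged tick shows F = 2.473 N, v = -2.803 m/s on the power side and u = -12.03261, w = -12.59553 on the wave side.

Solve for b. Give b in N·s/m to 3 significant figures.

b = 38.6 N·s/m

u + w = -24.62814;  u + w = √(2b)·v, so √(2b) = -24.62814/(-2.803) = 8.78635.
b = (√(2b))²/2 = 77.19995/2 = 38.59998.
(Check via u − w = 2F/√(2b): u − w = 0.56292, 2F/√(2b) = 0.56292.)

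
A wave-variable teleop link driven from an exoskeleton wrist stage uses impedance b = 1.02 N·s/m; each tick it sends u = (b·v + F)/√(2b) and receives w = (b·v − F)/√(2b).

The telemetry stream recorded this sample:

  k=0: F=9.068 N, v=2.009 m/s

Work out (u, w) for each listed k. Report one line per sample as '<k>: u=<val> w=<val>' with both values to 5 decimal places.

k=0: b·v=1.02×2.009=2.04918; √(2b)=1.42829; u=(2.04918+9.068)/1.42829=7.78358, w=(2.04918−9.068)/1.42829=-4.91416

0: u=7.78358 w=-4.91416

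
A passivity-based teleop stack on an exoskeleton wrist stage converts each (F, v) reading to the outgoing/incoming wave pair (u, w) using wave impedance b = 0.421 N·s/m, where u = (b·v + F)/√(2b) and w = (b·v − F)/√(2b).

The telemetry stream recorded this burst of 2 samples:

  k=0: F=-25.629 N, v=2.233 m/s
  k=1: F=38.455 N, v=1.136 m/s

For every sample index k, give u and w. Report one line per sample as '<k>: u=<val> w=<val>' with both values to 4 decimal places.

0: u=-26.9058 w=28.9548
1: u=42.4292 w=-41.3868

k=0: b·v=0.421×2.233=0.9401; √(2b)=0.9176; u=(0.9401+(-25.629))/0.9176=-26.9058, w=(0.9401−(-25.629))/0.9176=28.9548
k=1: b·v=0.421×1.136=0.4783; √(2b)=0.9176; u=(0.4783+38.455)/0.9176=42.4292, w=(0.4783−38.455)/0.9176=-41.3868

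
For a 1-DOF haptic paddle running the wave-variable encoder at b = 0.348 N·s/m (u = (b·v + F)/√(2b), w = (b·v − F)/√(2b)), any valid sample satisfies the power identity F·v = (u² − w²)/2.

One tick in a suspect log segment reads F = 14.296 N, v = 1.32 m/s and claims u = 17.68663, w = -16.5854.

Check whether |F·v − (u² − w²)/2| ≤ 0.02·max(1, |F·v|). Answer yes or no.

yes

F·v = 14.296×1.32 = 18.8707 W.
(u² − w²)/2 = (312.8169 − 275.0755)/2 = 18.8707 W.
|Δ| = 0.0000;  2% of max(1, |F·v|) = 0.3774.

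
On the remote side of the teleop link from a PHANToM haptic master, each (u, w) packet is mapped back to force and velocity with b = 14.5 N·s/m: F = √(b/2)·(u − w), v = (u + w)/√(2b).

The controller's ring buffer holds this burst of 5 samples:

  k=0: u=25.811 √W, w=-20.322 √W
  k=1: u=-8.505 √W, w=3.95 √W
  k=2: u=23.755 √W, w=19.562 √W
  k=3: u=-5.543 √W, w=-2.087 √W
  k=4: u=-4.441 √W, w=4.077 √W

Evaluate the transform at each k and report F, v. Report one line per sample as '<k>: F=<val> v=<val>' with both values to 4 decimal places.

0: F=124.2169 v=1.0193
1: F=-33.5361 v=-0.8458
2: F=11.2900 v=8.0438
3: F=-9.3056 v=-1.4169
4: F=-22.9354 v=-0.0676

k=0: u−w=46.1330, u+w=5.4890; √(b/2)=2.6926, √(2b)=5.3852; F=2.6926×46.133=124.2169, v=5.4890/5.3852=1.0193
k=1: u−w=-12.4550, u+w=-4.5550; √(b/2)=2.6926, √(2b)=5.3852; F=2.6926×(-12.455)=-33.5361, v=-4.5550/5.3852=-0.8458
k=2: u−w=4.1930, u+w=43.3170; √(b/2)=2.6926, √(2b)=5.3852; F=2.6926×4.193=11.2900, v=43.3170/5.3852=8.0438
k=3: u−w=-3.4560, u+w=-7.6300; √(b/2)=2.6926, √(2b)=5.3852; F=2.6926×(-3.456)=-9.3056, v=-7.6300/5.3852=-1.4169
k=4: u−w=-8.5180, u+w=-0.3640; √(b/2)=2.6926, √(2b)=5.3852; F=2.6926×(-8.518)=-22.9354, v=-0.3640/5.3852=-0.0676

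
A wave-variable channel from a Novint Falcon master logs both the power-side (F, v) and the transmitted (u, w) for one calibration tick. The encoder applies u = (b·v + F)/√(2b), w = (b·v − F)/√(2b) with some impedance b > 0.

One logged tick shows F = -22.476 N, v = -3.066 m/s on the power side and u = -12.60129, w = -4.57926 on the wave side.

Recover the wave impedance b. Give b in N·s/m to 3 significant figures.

b = 15.7 N·s/m

u + w = -17.1806;  u + w = √(2b)·v, so √(2b) = -17.1806/(-3.066) = 5.6036.
b = (√(2b))²/2 = 31.4000/2 = 15.7000.
(Check via u − w = 2F/√(2b): u − w = -8.0220, 2F/√(2b) = -8.0220.)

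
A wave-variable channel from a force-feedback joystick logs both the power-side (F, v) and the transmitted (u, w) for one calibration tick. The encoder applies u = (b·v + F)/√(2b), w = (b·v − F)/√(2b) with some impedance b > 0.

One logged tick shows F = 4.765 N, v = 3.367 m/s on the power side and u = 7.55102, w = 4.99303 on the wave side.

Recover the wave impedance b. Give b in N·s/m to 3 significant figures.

u + w = 12.54405;  u + w = √(2b)·v, so √(2b) = 12.54405/3.367 = 3.72559.
b = (√(2b))²/2 = 13.88000/2 = 6.94000.
(Check via u − w = 2F/√(2b): u − w = 2.55799, 2F/√(2b) = 2.55799.)

b = 6.94 N·s/m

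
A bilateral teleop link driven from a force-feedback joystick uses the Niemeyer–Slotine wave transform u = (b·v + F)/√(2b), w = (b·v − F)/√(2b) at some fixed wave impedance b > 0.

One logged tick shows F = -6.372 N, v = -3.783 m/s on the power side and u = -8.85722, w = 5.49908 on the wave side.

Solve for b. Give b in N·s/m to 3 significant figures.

b = 0.394 N·s/m

u + w = -3.35814;  u + w = √(2b)·v, so √(2b) = -3.35814/(-3.783) = 0.88769.
b = (√(2b))²/2 = 0.78800/2 = 0.39400.
(Check via u − w = 2F/√(2b): u − w = -14.35630, 2F/√(2b) = -14.35633.)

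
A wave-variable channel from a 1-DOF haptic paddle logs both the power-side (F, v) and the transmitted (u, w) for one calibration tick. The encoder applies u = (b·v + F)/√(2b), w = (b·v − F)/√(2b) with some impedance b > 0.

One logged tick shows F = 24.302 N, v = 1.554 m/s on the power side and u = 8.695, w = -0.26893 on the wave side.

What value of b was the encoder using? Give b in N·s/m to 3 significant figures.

u + w = 8.4261;  u + w = √(2b)·v, so √(2b) = 8.4261/1.554 = 5.4222.
b = (√(2b))²/2 = 29.4001/2 = 14.7000.
(Check via u − w = 2F/√(2b): u − w = 8.9639, 2F/√(2b) = 8.9639.)

b = 14.7 N·s/m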